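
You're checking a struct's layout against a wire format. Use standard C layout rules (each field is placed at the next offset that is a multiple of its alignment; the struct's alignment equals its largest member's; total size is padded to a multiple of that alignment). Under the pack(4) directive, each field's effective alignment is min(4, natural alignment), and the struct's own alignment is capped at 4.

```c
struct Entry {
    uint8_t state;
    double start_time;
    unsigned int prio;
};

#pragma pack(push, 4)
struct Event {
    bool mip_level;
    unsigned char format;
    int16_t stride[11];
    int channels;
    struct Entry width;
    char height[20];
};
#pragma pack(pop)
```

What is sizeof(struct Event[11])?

Entry: @0: state [1B, align 1] → 1; +7 pad (align 8); @8: start_time [8B, align 8] → 16; @16: prio [4B, align 4] → 20; +4 tail pad (align 8); size 24, align 8
@0: mip_level [1B, align 1] → 1
@1: format [1B, align 1] → 2
@2: stride [22B, align 2] → 24
@24: channels [4B, align 4] → 28
@28: width [24B, align 4] → 52
@52: height [20B, align 1] → 72
size 72, align 4
array of 11: 11 × 72 = 792

792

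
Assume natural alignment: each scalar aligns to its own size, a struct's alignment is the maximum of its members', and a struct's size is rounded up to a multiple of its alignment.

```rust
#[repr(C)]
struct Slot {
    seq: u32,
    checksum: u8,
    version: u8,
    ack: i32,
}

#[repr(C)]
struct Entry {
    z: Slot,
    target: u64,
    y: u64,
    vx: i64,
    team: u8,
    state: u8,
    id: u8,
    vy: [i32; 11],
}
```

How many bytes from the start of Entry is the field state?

41

Slot: seq at 0 (size 4, align 4) → ends 4; checksum at 4 (size 1, align 1) → ends 5; version at 5 (size 1, align 1) → ends 6; pad 2 to align 4 for ack; ack at 8 (size 4, align 4) → ends 12; total 12 bytes, alignment 4
z at 0 (size 12, align 4) → ends 12
pad 4 to align 8 for target
target at 16 (size 8, align 8) → ends 24
y at 24 (size 8, align 8) → ends 32
vx at 32 (size 8, align 8) → ends 40
team at 40 (size 1, align 1) → ends 41
state at 41 (size 1, align 1) → ends 42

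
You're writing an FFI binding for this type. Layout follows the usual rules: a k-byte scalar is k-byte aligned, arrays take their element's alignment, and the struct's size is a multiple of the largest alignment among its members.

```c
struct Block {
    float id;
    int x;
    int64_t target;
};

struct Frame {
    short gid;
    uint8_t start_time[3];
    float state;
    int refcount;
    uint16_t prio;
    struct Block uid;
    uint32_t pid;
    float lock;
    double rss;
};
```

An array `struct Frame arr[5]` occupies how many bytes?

Block: id at 0 (size 4, align 4) → ends 4; x at 4 (size 4, align 4) → ends 8; target at 8 (size 8, align 8) → ends 16; total 16 bytes, alignment 8
gid at 0 (size 2, align 2) → ends 2
start_time at 2 (size 3, align 1) → ends 5
pad 3 to align 4 for state
state at 8 (size 4, align 4) → ends 12
refcount at 12 (size 4, align 4) → ends 16
prio at 16 (size 2, align 2) → ends 18
pad 6 to align 8 for uid
uid at 24 (size 16, align 8) → ends 40
pid at 40 (size 4, align 4) → ends 44
lock at 44 (size 4, align 4) → ends 48
rss at 48 (size 8, align 8) → ends 56
total 56 bytes, alignment 8
array of 5: 5 × 56 = 280

280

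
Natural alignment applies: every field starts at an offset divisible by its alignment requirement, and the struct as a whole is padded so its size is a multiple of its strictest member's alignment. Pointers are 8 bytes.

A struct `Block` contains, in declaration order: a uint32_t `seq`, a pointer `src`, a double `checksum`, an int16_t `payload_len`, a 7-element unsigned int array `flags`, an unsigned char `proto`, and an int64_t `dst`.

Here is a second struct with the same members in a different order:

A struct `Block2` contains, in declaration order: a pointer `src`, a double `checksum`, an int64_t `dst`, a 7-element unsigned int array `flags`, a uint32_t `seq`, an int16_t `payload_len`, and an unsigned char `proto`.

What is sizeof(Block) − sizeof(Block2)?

8

0..4  seq  (4B, 4-aligned)
4..8  -- padding (4B)
8..16  src  (8B, 8-aligned)
16..24  checksum  (8B, 8-aligned)
24..26  payload_len  (2B, 2-aligned)
26..28  -- padding (2B)
28..56  flags  (28B, 4-aligned)
56..57  proto  (1B, 1-aligned)
57..64  -- padding (7B)
64..72  dst  (8B, 8-aligned)
sizeof = 72, alignof = 8
— Block2 —
0..8  src  (8B, 8-aligned)
8..16  checksum  (8B, 8-aligned)
16..24  dst  (8B, 8-aligned)
24..52  flags  (28B, 4-aligned)
52..56  seq  (4B, 4-aligned)
56..58  payload_len  (2B, 2-aligned)
58..59  proto  (1B, 1-aligned)
59..64  -- tail padding (5B)
sizeof = 64, alignof = 8
72 − 64 = 8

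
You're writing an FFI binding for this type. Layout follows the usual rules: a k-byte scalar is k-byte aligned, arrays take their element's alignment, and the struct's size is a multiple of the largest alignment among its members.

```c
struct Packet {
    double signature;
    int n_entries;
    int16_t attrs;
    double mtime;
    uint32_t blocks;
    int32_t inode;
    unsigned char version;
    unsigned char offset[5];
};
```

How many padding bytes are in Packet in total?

4

@0: signature [8B, align 8] → 8
@8: n_entries [4B, align 4] → 12
@12: attrs [2B, align 2] → 14
+2 pad (align 8)
@16: mtime [8B, align 8] → 24
@24: blocks [4B, align 4] → 28
@28: inode [4B, align 4] → 32
@32: version [1B, align 1] → 33
@33: offset [5B, align 1] → 38
+2 tail pad (align 8)
size 40, align 8
data bytes 36, size 40 → padding 4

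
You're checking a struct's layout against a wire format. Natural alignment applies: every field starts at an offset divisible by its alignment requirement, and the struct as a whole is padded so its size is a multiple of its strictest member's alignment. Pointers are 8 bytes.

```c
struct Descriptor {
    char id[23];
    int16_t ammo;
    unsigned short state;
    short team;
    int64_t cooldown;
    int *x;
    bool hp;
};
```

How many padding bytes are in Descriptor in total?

10

id at 0 (size 23, align 1) → ends 23
pad 1 to align 2 for ammo
ammo at 24 (size 2, align 2) → ends 26
state at 26 (size 2, align 2) → ends 28
team at 28 (size 2, align 2) → ends 30
pad 2 to align 8 for cooldown
cooldown at 32 (size 8, align 8) → ends 40
x at 40 (size 8, align 8) → ends 48
hp at 48 (size 1, align 1) → ends 49
tail pad 7 to reach multiple of 8
total 56 bytes, alignment 8
data bytes 46, size 56 → padding 10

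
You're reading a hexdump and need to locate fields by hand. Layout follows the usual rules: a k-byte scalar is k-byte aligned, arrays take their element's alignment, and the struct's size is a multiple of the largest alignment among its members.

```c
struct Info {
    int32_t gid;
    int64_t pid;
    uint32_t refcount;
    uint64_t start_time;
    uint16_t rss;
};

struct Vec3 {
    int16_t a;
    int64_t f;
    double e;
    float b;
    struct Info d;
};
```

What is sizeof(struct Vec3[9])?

Info: 0..4  gid  (4B, 4-aligned); 4..8  -- padding (4B); 8..16  pid  (8B, 8-aligned); 16..20  refcount  (4B, 4-aligned); 20..24  -- padding (4B); 24..32  start_time  (8B, 8-aligned); 32..34  rss  (2B, 2-aligned); 34..40  -- tail padding (6B); sizeof = 40, alignof = 8
0..2  a  (2B, 2-aligned)
2..8  -- padding (6B)
8..16  f  (8B, 8-aligned)
16..24  e  (8B, 8-aligned)
24..28  b  (4B, 4-aligned)
28..32  -- padding (4B)
32..72  d  (40B, 8-aligned)
sizeof = 72, alignof = 8
array of 9: 9 × 72 = 648

648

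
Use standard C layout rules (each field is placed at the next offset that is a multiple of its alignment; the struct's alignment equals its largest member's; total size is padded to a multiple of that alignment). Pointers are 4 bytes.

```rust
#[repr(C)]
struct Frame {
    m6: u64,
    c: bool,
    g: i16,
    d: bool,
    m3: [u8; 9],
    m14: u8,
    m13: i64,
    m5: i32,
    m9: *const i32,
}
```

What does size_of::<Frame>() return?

40

@0: m6 [8B, align 8] → 8
@8: c [1B, align 1] → 9
+1 pad (align 2)
@10: g [2B, align 2] → 12
@12: d [1B, align 1] → 13
@13: m3 [9B, align 1] → 22
@22: m14 [1B, align 1] → 23
+1 pad (align 8)
@24: m13 [8B, align 8] → 32
@32: m5 [4B, align 4] → 36
@36: m9 [4B, align 4] → 40
size 40, align 8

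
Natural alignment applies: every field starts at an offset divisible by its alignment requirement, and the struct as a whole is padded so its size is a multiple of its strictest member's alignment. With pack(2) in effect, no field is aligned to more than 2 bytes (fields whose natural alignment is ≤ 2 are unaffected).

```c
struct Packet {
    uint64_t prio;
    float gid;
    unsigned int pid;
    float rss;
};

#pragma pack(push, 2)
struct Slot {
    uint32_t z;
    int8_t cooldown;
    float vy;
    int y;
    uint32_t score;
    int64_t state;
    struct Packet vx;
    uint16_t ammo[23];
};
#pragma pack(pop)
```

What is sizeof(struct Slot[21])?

Packet: 0..8  prio  (8B, 8-aligned); 8..12  gid  (4B, 4-aligned); 12..16  pid  (4B, 4-aligned); 16..20  rss  (4B, 4-aligned); 20..24  -- tail padding (4B); sizeof = 24, alignof = 8
0..4  z  (4B, 2-aligned)
4..5  cooldown  (1B, 1-aligned)
5..6  -- padding (1B)
6..10  vy  (4B, 2-aligned)
10..14  y  (4B, 2-aligned)
14..18  score  (4B, 2-aligned)
18..26  state  (8B, 2-aligned)
26..50  vx  (24B, 2-aligned)
50..96  ammo  (46B, 2-aligned)
sizeof = 96, alignof = 2
array of 21: 21 × 96 = 2016

2016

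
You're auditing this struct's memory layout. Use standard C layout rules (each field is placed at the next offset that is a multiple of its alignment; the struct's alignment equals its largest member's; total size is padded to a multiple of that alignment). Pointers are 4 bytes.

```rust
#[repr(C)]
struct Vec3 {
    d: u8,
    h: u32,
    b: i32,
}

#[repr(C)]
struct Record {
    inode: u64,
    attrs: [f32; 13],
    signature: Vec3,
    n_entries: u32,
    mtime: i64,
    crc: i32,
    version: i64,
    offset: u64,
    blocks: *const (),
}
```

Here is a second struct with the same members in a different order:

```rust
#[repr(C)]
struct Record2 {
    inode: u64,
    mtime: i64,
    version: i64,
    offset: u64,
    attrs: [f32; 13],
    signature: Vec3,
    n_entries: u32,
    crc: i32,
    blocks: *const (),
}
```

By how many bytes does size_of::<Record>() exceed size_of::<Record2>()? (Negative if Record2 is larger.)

8

Vec3: 0..1  d  (1B, 1-aligned); 1..4  -- padding (3B); 4..8  h  (4B, 4-aligned); 8..12  b  (4B, 4-aligned); sizeof = 12, alignof = 4
0..8  inode  (8B, 8-aligned)
8..60  attrs  (52B, 4-aligned)
60..72  signature  (12B, 4-aligned)
72..76  n_entries  (4B, 4-aligned)
76..80  -- padding (4B)
80..88  mtime  (8B, 8-aligned)
88..92  crc  (4B, 4-aligned)
92..96  -- padding (4B)
96..104  version  (8B, 8-aligned)
104..112  offset  (8B, 8-aligned)
112..116  blocks  (4B, 4-aligned)
116..120  -- tail padding (4B)
sizeof = 120, alignof = 8
— Record2 —
0..8  inode  (8B, 8-aligned)
8..16  mtime  (8B, 8-aligned)
16..24  version  (8B, 8-aligned)
24..32  offset  (8B, 8-aligned)
32..84  attrs  (52B, 4-aligned)
84..96  signature  (12B, 4-aligned)
96..100  n_entries  (4B, 4-aligned)
100..104  crc  (4B, 4-aligned)
104..108  blocks  (4B, 4-aligned)
108..112  -- tail padding (4B)
sizeof = 112, alignof = 8
120 − 112 = 8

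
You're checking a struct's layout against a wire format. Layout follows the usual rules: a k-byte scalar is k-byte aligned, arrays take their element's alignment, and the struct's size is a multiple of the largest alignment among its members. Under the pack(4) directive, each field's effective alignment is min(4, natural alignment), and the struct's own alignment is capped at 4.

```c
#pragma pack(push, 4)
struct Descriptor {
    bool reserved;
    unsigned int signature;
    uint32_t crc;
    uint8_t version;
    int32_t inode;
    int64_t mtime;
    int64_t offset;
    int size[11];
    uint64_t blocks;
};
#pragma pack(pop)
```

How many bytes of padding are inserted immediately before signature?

3

0..1  reserved  (1B, 1-aligned)
1..4  -- padding (3B)
4..8  signature  (4B, 4-aligned)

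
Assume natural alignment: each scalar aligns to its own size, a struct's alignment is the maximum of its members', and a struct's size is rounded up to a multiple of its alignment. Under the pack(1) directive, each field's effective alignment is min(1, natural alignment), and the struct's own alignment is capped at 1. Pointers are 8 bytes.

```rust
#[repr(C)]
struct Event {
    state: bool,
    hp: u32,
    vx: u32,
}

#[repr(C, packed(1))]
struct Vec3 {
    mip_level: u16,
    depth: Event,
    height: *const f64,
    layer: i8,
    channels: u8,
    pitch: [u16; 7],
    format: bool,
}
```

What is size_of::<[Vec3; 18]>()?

Event: @0: state [1B, align 1] → 1; +3 pad (align 4); @4: hp [4B, align 4] → 8; @8: vx [4B, align 4] → 12; size 12, align 4
@0: mip_level [2B, align 1] → 2
@2: depth [12B, align 1] → 14
@14: height [8B, align 1] → 22
@22: layer [1B, align 1] → 23
@23: channels [1B, align 1] → 24
@24: pitch [14B, align 1] → 38
@38: format [1B, align 1] → 39
size 39, align 1
array of 18: 18 × 39 = 702

702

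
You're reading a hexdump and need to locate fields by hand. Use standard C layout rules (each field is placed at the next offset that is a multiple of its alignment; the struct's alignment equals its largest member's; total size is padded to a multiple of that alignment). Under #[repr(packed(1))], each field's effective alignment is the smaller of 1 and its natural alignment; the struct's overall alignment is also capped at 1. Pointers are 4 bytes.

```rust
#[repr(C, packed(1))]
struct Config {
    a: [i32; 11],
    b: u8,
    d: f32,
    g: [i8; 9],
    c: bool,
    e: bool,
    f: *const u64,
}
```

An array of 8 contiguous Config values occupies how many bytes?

@0: a [44B, align 1] → 44
@44: b [1B, align 1] → 45
@45: d [4B, align 1] → 49
@49: g [9B, align 1] → 58
@58: c [1B, align 1] → 59
@59: e [1B, align 1] → 60
@60: f [4B, align 1] → 64
size 64, align 1
array of 8: 8 × 64 = 512

512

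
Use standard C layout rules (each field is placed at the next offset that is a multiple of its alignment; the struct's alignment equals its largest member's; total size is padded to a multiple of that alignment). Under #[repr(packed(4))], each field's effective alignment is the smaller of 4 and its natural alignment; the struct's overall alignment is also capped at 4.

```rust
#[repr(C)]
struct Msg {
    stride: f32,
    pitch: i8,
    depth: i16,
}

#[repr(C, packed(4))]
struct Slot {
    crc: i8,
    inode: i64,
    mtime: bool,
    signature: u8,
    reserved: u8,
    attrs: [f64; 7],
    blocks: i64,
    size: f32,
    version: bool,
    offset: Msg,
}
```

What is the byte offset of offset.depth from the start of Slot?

94

Msg: @0: stride [4B, align 4] → 4; @4: pitch [1B, align 1] → 5; +1 pad (align 2); @6: depth [2B, align 2] → 8; size 8, align 4
@0: crc [1B, align 1] → 1
+3 pad (align 4)
@4: inode [8B, align 4] → 12
@12: mtime [1B, align 1] → 13
@13: signature [1B, align 1] → 14
@14: reserved [1B, align 1] → 15
+1 pad (align 4)
@16: attrs [56B, align 4] → 72
@72: blocks [8B, align 4] → 80
@80: size [4B, align 4] → 84
@84: version [1B, align 1] → 85
+3 pad (align 4)
@88: offset [8B, align 4] → 96
within Msg: depth at 6
88 + 6 = 94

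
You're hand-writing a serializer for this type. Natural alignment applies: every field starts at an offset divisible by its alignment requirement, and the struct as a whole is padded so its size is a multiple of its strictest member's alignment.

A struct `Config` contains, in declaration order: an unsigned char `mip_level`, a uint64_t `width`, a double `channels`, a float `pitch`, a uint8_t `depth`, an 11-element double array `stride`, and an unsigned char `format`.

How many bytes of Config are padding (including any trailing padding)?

17

0..1  mip_level  (1B, 1-aligned)
1..8  -- padding (7B)
8..16  width  (8B, 8-aligned)
16..24  channels  (8B, 8-aligned)
24..28  pitch  (4B, 4-aligned)
28..29  depth  (1B, 1-aligned)
29..32  -- padding (3B)
32..120  stride  (88B, 8-aligned)
120..121  format  (1B, 1-aligned)
121..128  -- tail padding (7B)
sizeof = 128, alignof = 8
data bytes 111, size 128 → padding 17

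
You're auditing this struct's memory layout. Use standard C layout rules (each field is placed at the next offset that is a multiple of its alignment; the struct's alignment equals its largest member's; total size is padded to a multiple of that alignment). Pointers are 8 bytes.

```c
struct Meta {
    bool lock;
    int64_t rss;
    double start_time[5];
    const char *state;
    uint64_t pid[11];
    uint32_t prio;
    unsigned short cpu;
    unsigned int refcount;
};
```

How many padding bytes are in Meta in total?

13

lock at 0 (size 1, align 1) → ends 1
pad 7 to align 8 for rss
rss at 8 (size 8, align 8) → ends 16
start_time at 16 (size 40, align 8) → ends 56
state at 56 (size 8, align 8) → ends 64
pid at 64 (size 88, align 8) → ends 152
prio at 152 (size 4, align 4) → ends 156
cpu at 156 (size 2, align 2) → ends 158
pad 2 to align 4 for refcount
refcount at 160 (size 4, align 4) → ends 164
tail pad 4 to reach multiple of 8
total 168 bytes, alignment 8
data bytes 155, size 168 → padding 13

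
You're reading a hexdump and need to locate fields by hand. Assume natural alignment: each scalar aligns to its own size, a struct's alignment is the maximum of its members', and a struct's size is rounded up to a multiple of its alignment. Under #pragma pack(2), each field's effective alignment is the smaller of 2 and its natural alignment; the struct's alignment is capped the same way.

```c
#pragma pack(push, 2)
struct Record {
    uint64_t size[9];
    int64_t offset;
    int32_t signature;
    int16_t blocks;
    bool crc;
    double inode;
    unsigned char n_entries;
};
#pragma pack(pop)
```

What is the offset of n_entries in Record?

96

size at 0 (size 72, align 2) → ends 72
offset at 72 (size 8, align 2) → ends 80
signature at 80 (size 4, align 2) → ends 84
blocks at 84 (size 2, align 2) → ends 86
crc at 86 (size 1, align 1) → ends 87
pad 1 to align 2 for inode
inode at 88 (size 8, align 2) → ends 96
n_entries at 96 (size 1, align 1) → ends 97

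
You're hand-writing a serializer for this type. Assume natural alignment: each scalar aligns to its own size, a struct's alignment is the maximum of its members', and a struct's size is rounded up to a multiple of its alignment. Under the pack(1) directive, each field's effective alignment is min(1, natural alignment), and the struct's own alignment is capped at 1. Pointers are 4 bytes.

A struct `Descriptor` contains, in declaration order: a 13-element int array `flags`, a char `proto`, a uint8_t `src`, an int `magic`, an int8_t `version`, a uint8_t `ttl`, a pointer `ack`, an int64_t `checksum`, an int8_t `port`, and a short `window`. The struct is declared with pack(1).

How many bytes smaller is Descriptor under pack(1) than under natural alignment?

natural layout:
  flags at 0 (size 52, align 4) → ends 52
  proto at 52 (size 1, align 1) → ends 53
  src at 53 (size 1, align 1) → ends 54
  pad 2 to align 4 for magic
  magic at 56 (size 4, align 4) → ends 60
  version at 60 (size 1, align 1) → ends 61
  ttl at 61 (size 1, align 1) → ends 62
  pad 2 to align 4 for ack
  ack at 64 (size 4, align 4) → ends 68
  pad 4 to align 8 for checksum
  checksum at 72 (size 8, align 8) → ends 80
  port at 80 (size 1, align 1) → ends 81
  pad 1 to align 2 for window
  window at 82 (size 2, align 2) → ends 84
  tail pad 4 to reach multiple of 8
  total 88 bytes, alignment 8
packed(1) layout:
  flags at 0 (size 52, align 1) → ends 52
  proto at 52 (size 1, align 1) → ends 53
  src at 53 (size 1, align 1) → ends 54
  magic at 54 (size 4, align 1) → ends 58
  version at 58 (size 1, align 1) → ends 59
  ttl at 59 (size 1, align 1) → ends 60
  ack at 60 (size 4, align 1) → ends 64
  checksum at 64 (size 8, align 1) → ends 72
  port at 72 (size 1, align 1) → ends 73
  window at 73 (size 2, align 1) → ends 75
  total 75 bytes, alignment 1
88 − 75 = 13

13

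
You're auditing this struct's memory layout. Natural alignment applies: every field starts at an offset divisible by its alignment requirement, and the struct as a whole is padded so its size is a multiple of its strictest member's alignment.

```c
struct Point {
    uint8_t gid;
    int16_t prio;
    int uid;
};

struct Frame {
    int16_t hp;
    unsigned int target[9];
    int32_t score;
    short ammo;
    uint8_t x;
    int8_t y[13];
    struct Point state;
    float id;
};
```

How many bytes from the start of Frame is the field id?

68

Point: @0: gid [1B, align 1] → 1; +1 pad (align 2); @2: prio [2B, align 2] → 4; @4: uid [4B, align 4] → 8; size 8, align 4
@0: hp [2B, align 2] → 2
+2 pad (align 4)
@4: target [36B, align 4] → 40
@40: score [4B, align 4] → 44
@44: ammo [2B, align 2] → 46
@46: x [1B, align 1] → 47
@47: y [13B, align 1] → 60
@60: state [8B, align 4] → 68
@68: id [4B, align 4] → 72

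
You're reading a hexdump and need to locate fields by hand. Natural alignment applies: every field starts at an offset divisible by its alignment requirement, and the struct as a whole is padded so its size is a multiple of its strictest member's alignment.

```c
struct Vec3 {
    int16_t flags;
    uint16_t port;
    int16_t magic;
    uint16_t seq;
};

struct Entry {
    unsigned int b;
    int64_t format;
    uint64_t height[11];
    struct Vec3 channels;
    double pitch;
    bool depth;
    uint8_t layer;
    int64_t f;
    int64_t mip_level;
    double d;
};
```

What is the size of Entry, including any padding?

Vec3: flags at 0 (size 2, align 2) → ends 2; port at 2 (size 2, align 2) → ends 4; magic at 4 (size 2, align 2) → ends 6; seq at 6 (size 2, align 2) → ends 8; total 8 bytes, alignment 2
b at 0 (size 4, align 4) → ends 4
pad 4 to align 8 for format
format at 8 (size 8, align 8) → ends 16
height at 16 (size 88, align 8) → ends 104
channels at 104 (size 8, align 2) → ends 112
pitch at 112 (size 8, align 8) → ends 120
depth at 120 (size 1, align 1) → ends 121
layer at 121 (size 1, align 1) → ends 122
pad 6 to align 8 for f
f at 128 (size 8, align 8) → ends 136
mip_level at 136 (size 8, align 8) → ends 144
d at 144 (size 8, align 8) → ends 152
total 152 bytes, alignment 8

152 bytes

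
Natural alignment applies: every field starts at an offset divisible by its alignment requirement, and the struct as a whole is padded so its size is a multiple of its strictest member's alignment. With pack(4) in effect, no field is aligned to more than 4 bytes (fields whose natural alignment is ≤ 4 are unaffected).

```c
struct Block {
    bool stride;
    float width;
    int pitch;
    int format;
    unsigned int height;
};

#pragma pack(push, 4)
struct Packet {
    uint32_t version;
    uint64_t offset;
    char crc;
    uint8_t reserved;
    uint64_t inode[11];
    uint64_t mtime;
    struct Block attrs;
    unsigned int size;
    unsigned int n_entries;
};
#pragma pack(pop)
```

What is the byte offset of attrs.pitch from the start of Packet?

120

Block: 0..1  stride  (1B, 1-aligned); 1..4  -- padding (3B); 4..8  width  (4B, 4-aligned); 8..12  pitch  (4B, 4-aligned); 12..16  format  (4B, 4-aligned); 16..20  height  (4B, 4-aligned); sizeof = 20, alignof = 4
0..4  version  (4B, 4-aligned)
4..12  offset  (8B, 4-aligned)
12..13  crc  (1B, 1-aligned)
13..14  reserved  (1B, 1-aligned)
14..16  -- padding (2B)
16..104  inode  (88B, 4-aligned)
104..112  mtime  (8B, 4-aligned)
112..132  attrs  (20B, 4-aligned)
within Block: pitch at 8
112 + 8 = 120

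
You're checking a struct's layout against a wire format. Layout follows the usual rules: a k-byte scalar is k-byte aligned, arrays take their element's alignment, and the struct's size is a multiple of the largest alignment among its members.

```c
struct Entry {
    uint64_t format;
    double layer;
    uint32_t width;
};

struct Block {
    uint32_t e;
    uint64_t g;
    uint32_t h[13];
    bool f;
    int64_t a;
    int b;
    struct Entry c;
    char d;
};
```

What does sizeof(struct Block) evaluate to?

Entry: 0..8  format  (8B, 8-aligned); 8..16  layer  (8B, 8-aligned); 16..20  width  (4B, 4-aligned); 20..24  -- tail padding (4B); sizeof = 24, alignof = 8
0..4  e  (4B, 4-aligned)
4..8  -- padding (4B)
8..16  g  (8B, 8-aligned)
16..68  h  (52B, 4-aligned)
68..69  f  (1B, 1-aligned)
69..72  -- padding (3B)
72..80  a  (8B, 8-aligned)
80..84  b  (4B, 4-aligned)
84..88  -- padding (4B)
88..112  c  (24B, 8-aligned)
112..113  d  (1B, 1-aligned)
113..120  -- tail padding (7B)
sizeof = 120, alignof = 8

120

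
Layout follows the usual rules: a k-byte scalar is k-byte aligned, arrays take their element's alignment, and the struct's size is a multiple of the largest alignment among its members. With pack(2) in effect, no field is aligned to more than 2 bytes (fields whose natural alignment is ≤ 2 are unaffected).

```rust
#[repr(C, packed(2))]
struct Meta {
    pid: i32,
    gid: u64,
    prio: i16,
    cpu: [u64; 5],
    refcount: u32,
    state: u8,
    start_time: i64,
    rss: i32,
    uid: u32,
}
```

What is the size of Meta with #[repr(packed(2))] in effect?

76

pid at 0 (size 4, align 2) → ends 4
gid at 4 (size 8, align 2) → ends 12
prio at 12 (size 2, align 2) → ends 14
cpu at 14 (size 40, align 2) → ends 54
refcount at 54 (size 4, align 2) → ends 58
state at 58 (size 1, align 1) → ends 59
pad 1 to align 2 for start_time
start_time at 60 (size 8, align 2) → ends 68
rss at 68 (size 4, align 2) → ends 72
uid at 72 (size 4, align 2) → ends 76
total 76 bytes, alignment 2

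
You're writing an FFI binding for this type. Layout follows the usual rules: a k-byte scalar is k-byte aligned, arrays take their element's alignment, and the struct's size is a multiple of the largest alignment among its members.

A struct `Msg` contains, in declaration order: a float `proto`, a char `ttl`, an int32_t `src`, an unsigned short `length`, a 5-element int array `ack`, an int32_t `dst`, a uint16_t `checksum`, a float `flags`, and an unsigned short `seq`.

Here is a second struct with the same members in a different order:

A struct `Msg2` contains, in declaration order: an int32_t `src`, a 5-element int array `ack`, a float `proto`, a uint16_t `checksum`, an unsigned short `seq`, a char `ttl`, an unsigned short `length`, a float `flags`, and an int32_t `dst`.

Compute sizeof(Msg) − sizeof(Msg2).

8

proto at 0 (size 4, align 4) → ends 4
ttl at 4 (size 1, align 1) → ends 5
pad 3 to align 4 for src
src at 8 (size 4, align 4) → ends 12
length at 12 (size 2, align 2) → ends 14
pad 2 to align 4 for ack
ack at 16 (size 20, align 4) → ends 36
dst at 36 (size 4, align 4) → ends 40
checksum at 40 (size 2, align 2) → ends 42
pad 2 to align 4 for flags
flags at 44 (size 4, align 4) → ends 48
seq at 48 (size 2, align 2) → ends 50
tail pad 2 to reach multiple of 4
total 52 bytes, alignment 4
— Msg2 —
src at 0 (size 4, align 4) → ends 4
ack at 4 (size 20, align 4) → ends 24
proto at 24 (size 4, align 4) → ends 28
checksum at 28 (size 2, align 2) → ends 30
seq at 30 (size 2, align 2) → ends 32
ttl at 32 (size 1, align 1) → ends 33
pad 1 to align 2 for length
length at 34 (size 2, align 2) → ends 36
flags at 36 (size 4, align 4) → ends 40
dst at 40 (size 4, align 4) → ends 44
total 44 bytes, alignment 4
52 − 44 = 8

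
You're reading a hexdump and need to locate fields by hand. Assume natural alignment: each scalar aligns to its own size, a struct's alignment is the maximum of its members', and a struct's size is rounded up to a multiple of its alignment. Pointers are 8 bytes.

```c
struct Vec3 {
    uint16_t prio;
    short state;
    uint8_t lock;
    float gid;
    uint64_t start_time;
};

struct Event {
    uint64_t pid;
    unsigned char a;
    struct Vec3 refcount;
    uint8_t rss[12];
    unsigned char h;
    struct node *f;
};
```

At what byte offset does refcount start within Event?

16

Vec3: prio at 0 (size 2, align 2) → ends 2; state at 2 (size 2, align 2) → ends 4; lock at 4 (size 1, align 1) → ends 5; pad 3 to align 4 for gid; gid at 8 (size 4, align 4) → ends 12; pad 4 to align 8 for start_time; start_time at 16 (size 8, align 8) → ends 24; total 24 bytes, alignment 8
pid at 0 (size 8, align 8) → ends 8
a at 8 (size 1, align 1) → ends 9
pad 7 to align 8 for refcount
refcount at 16 (size 24, align 8) → ends 40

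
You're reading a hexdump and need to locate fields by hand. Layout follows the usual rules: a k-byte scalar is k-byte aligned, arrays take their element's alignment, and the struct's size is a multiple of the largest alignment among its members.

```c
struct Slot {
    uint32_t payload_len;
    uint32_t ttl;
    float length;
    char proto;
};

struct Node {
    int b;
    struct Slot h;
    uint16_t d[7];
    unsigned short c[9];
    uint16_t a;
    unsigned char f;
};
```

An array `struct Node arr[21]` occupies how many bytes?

Slot: 0..4  payload_len  (4B, 4-aligned); 4..8  ttl  (4B, 4-aligned); 8..12  length  (4B, 4-aligned); 12..13  proto  (1B, 1-aligned); 13..16  -- tail padding (3B); sizeof = 16, alignof = 4
0..4  b  (4B, 4-aligned)
4..20  h  (16B, 4-aligned)
20..34  d  (14B, 2-aligned)
34..52  c  (18B, 2-aligned)
52..54  a  (2B, 2-aligned)
54..55  f  (1B, 1-aligned)
55..56  -- tail padding (1B)
sizeof = 56, alignof = 4
array of 21: 21 × 56 = 1176

1176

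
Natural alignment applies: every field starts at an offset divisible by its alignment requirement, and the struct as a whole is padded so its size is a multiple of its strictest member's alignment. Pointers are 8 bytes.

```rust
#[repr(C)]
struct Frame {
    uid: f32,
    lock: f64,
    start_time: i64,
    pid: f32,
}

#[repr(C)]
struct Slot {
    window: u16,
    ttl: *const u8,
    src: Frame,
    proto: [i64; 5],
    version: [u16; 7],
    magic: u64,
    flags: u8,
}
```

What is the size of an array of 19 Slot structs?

2280

Frame: @0: uid [4B, align 4] → 4; +4 pad (align 8); @8: lock [8B, align 8] → 16; @16: start_time [8B, align 8] → 24; @24: pid [4B, align 4] → 28; +4 tail pad (align 8); size 32, align 8
@0: window [2B, align 2] → 2
+6 pad (align 8)
@8: ttl [8B, align 8] → 16
@16: src [32B, align 8] → 48
@48: proto [40B, align 8] → 88
@88: version [14B, align 2] → 102
+2 pad (align 8)
@104: magic [8B, align 8] → 112
@112: flags [1B, align 1] → 113
+7 tail pad (align 8)
size 120, align 8
array of 19: 19 × 120 = 2280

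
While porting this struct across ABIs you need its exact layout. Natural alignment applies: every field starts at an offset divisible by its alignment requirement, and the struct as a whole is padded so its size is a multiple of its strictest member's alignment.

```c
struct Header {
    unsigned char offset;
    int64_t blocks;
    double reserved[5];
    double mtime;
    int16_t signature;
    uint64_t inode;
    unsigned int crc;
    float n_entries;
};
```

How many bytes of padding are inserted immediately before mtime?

@0: offset [1B, align 1] → 1
+7 pad (align 8)
@8: blocks [8B, align 8] → 16
@16: reserved [40B, align 8] → 56
@56: mtime [8B, align 8] → 64

0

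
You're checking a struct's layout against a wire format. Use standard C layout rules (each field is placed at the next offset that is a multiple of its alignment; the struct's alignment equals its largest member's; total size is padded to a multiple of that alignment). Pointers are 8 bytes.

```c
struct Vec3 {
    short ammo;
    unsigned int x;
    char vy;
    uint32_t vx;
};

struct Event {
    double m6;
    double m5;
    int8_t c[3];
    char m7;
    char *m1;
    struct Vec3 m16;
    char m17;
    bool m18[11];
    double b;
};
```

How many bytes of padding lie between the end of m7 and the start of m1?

Vec3: 0..2  ammo  (2B, 2-aligned); 2..4  -- padding (2B); 4..8  x  (4B, 4-aligned); 8..9  vy  (1B, 1-aligned); 9..12  -- padding (3B); 12..16  vx  (4B, 4-aligned); sizeof = 16, alignof = 4
0..8  m6  (8B, 8-aligned)
8..16  m5  (8B, 8-aligned)
16..19  c  (3B, 1-aligned)
19..20  m7  (1B, 1-aligned)
20..24  -- padding (4B)
24..32  m1  (8B, 8-aligned)

4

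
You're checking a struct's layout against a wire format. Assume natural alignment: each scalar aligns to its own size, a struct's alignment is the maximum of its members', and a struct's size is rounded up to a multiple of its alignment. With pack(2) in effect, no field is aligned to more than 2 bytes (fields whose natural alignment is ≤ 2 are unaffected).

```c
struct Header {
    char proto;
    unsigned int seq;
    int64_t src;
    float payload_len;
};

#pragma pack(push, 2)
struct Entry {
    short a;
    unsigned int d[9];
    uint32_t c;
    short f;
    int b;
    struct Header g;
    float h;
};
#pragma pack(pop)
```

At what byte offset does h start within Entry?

Header: proto at 0 (size 1, align 1) → ends 1; pad 3 to align 4 for seq; seq at 4 (size 4, align 4) → ends 8; src at 8 (size 8, align 8) → ends 16; payload_len at 16 (size 4, align 4) → ends 20; tail pad 4 to reach multiple of 8; total 24 bytes, alignment 8
a at 0 (size 2, align 2) → ends 2
d at 2 (size 36, align 2) → ends 38
c at 38 (size 4, align 2) → ends 42
f at 42 (size 2, align 2) → ends 44
b at 44 (size 4, align 2) → ends 48
g at 48 (size 24, align 2) → ends 72
h at 72 (size 4, align 2) → ends 76

72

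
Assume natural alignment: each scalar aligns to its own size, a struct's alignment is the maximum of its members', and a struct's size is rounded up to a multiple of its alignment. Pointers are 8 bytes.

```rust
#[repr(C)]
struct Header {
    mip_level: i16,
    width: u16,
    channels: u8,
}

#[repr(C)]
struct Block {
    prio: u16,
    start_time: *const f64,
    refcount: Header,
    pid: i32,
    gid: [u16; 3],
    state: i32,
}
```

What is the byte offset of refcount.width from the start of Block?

Header: 0..2  mip_level  (2B, 2-aligned); 2..4  width  (2B, 2-aligned); 4..5  channels  (1B, 1-aligned); 5..6  -- tail padding (1B); sizeof = 6, alignof = 2
0..2  prio  (2B, 2-aligned)
2..8  -- padding (6B)
8..16  start_time  (8B, 8-aligned)
16..22  refcount  (6B, 2-aligned)
within Header: width at 2
16 + 2 = 18

18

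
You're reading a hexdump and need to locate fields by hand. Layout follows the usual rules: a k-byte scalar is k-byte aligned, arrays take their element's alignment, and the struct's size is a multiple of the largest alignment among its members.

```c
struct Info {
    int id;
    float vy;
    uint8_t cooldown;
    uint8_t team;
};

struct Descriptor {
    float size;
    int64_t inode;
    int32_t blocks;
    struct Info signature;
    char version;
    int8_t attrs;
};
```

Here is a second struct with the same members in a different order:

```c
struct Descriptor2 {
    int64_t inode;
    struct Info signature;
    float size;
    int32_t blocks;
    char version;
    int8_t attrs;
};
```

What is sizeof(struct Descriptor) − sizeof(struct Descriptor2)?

8

Info: id at 0 (size 4, align 4) → ends 4; vy at 4 (size 4, align 4) → ends 8; cooldown at 8 (size 1, align 1) → ends 9; team at 9 (size 1, align 1) → ends 10; tail pad 2 to reach multiple of 4; total 12 bytes, alignment 4
size at 0 (size 4, align 4) → ends 4
pad 4 to align 8 for inode
inode at 8 (size 8, align 8) → ends 16
blocks at 16 (size 4, align 4) → ends 20
signature at 20 (size 12, align 4) → ends 32
version at 32 (size 1, align 1) → ends 33
attrs at 33 (size 1, align 1) → ends 34
tail pad 6 to reach multiple of 8
total 40 bytes, alignment 8
— Descriptor2 —
inode at 0 (size 8, align 8) → ends 8
signature at 8 (size 12, align 4) → ends 20
size at 20 (size 4, align 4) → ends 24
blocks at 24 (size 4, align 4) → ends 28
version at 28 (size 1, align 1) → ends 29
attrs at 29 (size 1, align 1) → ends 30
tail pad 2 to reach multiple of 8
total 32 bytes, alignment 8
40 − 32 = 8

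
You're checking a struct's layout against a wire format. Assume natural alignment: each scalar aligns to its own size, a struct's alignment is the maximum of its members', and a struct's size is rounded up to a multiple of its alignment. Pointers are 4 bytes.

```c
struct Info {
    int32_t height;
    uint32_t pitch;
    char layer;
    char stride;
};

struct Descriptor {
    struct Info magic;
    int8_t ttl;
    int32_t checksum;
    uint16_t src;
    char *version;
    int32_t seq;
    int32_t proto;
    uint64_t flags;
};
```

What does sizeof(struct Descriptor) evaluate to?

Info: 0..4  height  (4B, 4-aligned); 4..8  pitch  (4B, 4-aligned); 8..9  layer  (1B, 1-aligned); 9..10  stride  (1B, 1-aligned); 10..12  -- tail padding (2B); sizeof = 12, alignof = 4
0..12  magic  (12B, 4-aligned)
12..13  ttl  (1B, 1-aligned)
13..16  -- padding (3B)
16..20  checksum  (4B, 4-aligned)
20..22  src  (2B, 2-aligned)
22..24  -- padding (2B)
24..28  version  (4B, 4-aligned)
28..32  seq  (4B, 4-aligned)
32..36  proto  (4B, 4-aligned)
36..40  -- padding (4B)
40..48  flags  (8B, 8-aligned)
sizeof = 48, alignof = 8

48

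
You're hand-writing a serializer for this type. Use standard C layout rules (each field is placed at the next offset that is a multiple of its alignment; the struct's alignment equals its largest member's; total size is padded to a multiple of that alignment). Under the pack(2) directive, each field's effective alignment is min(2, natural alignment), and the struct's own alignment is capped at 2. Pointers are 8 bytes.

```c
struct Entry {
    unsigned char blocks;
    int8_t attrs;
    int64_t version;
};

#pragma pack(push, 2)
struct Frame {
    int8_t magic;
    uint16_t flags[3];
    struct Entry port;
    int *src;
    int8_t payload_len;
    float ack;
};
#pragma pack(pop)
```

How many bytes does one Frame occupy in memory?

38

Entry: blocks at 0 (size 1, align 1) → ends 1; attrs at 1 (size 1, align 1) → ends 2; pad 6 to align 8 for version; version at 8 (size 8, align 8) → ends 16; total 16 bytes, alignment 8
magic at 0 (size 1, align 1) → ends 1
pad 1 to align 2 for flags
flags at 2 (size 6, align 2) → ends 8
port at 8 (size 16, align 2) → ends 24
src at 24 (size 8, align 2) → ends 32
payload_len at 32 (size 1, align 1) → ends 33
pad 1 to align 2 for ack
ack at 34 (size 4, align 2) → ends 38
total 38 bytes, alignment 2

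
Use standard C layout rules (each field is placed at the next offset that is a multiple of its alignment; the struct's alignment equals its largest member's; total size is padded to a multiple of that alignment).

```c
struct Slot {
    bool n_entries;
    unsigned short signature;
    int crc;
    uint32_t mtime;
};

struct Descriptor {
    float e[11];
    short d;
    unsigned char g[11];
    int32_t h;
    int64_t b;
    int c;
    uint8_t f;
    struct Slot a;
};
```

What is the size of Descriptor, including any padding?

96

Slot: n_entries at 0 (size 1, align 1) → ends 1; pad 1 to align 2 for signature; signature at 2 (size 2, align 2) → ends 4; crc at 4 (size 4, align 4) → ends 8; mtime at 8 (size 4, align 4) → ends 12; total 12 bytes, alignment 4
e at 0 (size 44, align 4) → ends 44
d at 44 (size 2, align 2) → ends 46
g at 46 (size 11, align 1) → ends 57
pad 3 to align 4 for h
h at 60 (size 4, align 4) → ends 64
b at 64 (size 8, align 8) → ends 72
c at 72 (size 4, align 4) → ends 76
f at 76 (size 1, align 1) → ends 77
pad 3 to align 4 for a
a at 80 (size 12, align 4) → ends 92
tail pad 4 to reach multiple of 8
total 96 bytes, alignment 8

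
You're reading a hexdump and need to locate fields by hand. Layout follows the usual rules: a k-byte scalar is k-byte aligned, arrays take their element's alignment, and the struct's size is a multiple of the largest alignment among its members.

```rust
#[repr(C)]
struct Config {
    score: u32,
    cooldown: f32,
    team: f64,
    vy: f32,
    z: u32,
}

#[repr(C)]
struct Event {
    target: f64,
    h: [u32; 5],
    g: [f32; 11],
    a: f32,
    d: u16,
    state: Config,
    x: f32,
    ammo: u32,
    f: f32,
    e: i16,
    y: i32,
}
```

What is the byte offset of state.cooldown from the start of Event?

84

Config: score at 0 (size 4, align 4) → ends 4; cooldown at 4 (size 4, align 4) → ends 8; team at 8 (size 8, align 8) → ends 16; vy at 16 (size 4, align 4) → ends 20; z at 20 (size 4, align 4) → ends 24; total 24 bytes, alignment 8
target at 0 (size 8, align 8) → ends 8
h at 8 (size 20, align 4) → ends 28
g at 28 (size 44, align 4) → ends 72
a at 72 (size 4, align 4) → ends 76
d at 76 (size 2, align 2) → ends 78
pad 2 to align 8 for state
state at 80 (size 24, align 8) → ends 104
within Config: cooldown at 4
80 + 4 = 84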